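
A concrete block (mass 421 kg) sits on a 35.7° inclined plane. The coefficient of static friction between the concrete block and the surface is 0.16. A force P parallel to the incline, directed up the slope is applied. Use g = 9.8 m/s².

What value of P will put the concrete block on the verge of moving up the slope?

At impending motion up the slope, friction acts down-slope at its limit: f = μ_s N.
P is parallel to the surface, so N = m g cos θ = 3350 N.
Along the incline: P = m g sin θ + μ_s N = 2410 + 0.16×3350 = 2940 N.

P ≈ 2940 N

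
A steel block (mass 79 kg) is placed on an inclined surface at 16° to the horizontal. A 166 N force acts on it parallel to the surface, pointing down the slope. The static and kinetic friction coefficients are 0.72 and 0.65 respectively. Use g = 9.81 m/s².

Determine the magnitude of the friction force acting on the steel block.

Perpendicular to the surface, N = m g cos θ = 79·9.81·cos 16° = 745 N.
Parallel to the incline, ΣF = 0 gives f = m g sin θ + P = 213.6 + 166 = 379.6 N (up-slope positive).
The static-friction ceiling is μ_s N = 0.72 × 745 = 536.4 N.
Since |379.6| ≤ 536.4 N, the steel block remains in static equilibrium and friction takes exactly the required value.

f ≈ 380 N (up the incline)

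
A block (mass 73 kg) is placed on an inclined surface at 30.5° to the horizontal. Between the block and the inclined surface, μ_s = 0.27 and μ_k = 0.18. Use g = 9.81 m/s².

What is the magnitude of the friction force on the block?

Normal force: N = m g cos θ = 73 × 9.81 × cos 30.5° = 617 N.
For equilibrium along the incline, friction must balance the weight component: f = m g sin θ = 363.5 N up the slope.
Static friction can supply at most μ_s N = 166.6 N.
Since |363.5| > 166.6 N, static friction cannot hold it; the block slides down the incline and kinetic friction applies: f = μ_k N = 0.18 × 617 = 111 N.

f ≈ 111 N (up the incline)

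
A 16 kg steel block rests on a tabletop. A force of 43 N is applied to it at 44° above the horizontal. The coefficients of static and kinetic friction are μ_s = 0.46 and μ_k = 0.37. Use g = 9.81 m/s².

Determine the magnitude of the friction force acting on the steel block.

f ≈ 30.9 N

The vertical component of P reduces the normal force: N = m g − P sin α = 157 − 29.87 = 127.1 N.
Horizontally, friction must balance P cos α = 30.93 N.
μ_s N = 0.46 × 127.1 = 58.46 N.
Since 30.93 N does not exceed the limit, the steel block stays at rest and f = 30.9 N.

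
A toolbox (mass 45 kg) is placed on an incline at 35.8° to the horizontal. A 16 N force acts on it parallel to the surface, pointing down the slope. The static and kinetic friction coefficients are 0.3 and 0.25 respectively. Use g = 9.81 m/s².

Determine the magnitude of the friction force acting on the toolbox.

f ≈ 89.5 N (up the incline)

Perpendicular to the surface, N = m g cos θ = 45·9.81·cos 35.8° = 358 N.
The friction needed for equilibrium is m g sin θ + P = 258.2 + 16 = 274.2 N, measured positive up-slope.
Static friction can supply at most μ_s N = 107.4 N.
Since |274.2| > 107.4 N, static friction cannot hold it; the toolbox slides down the incline and kinetic friction applies: f = μ_k N = 0.25 × 358 = 89.5 N.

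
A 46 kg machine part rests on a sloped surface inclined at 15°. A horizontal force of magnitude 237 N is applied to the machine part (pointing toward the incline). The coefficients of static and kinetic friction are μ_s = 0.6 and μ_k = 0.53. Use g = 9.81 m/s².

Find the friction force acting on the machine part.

The horizontal push has a component P sin θ into the surface, so N = m g cos θ + P sin θ = 435.9 + 61.34 = 497.2 N.
Parallel to the incline: P cos θ − m g sin θ = 228.9 − 116.8 = 112.1 N; the friction needed to balance this is 112.1 N acting down the slope.
Maximum static friction: μ_s N = 0.6 × 497.2 = 298.3 N.
|f_req| = 112.1 ≤ 298.3 N → the machine part is in equilibrium; friction equals the required value.

f ≈ 112 N (down the incline)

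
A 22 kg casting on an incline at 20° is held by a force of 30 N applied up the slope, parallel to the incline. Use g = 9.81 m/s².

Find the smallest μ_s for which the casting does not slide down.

μ_s,min ≈ 0.216

N = m g cos θ = 202.8 N.
Friction must make up the shortfall along the incline: f = m g sin θ − P = 73.81 − 30 = 43.81 N.
At the threshold f = μ_s N, so μ_s,min = 43.81/202.8 = 0.216.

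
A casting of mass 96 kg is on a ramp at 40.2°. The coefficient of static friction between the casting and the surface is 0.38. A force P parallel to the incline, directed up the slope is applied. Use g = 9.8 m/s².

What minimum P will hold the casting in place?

P_min ≈ 334 N

The casting tends to slide down (tan θ > μ_s), so at the point of impending slip friction acts up-slope at its limit: f = μ_s N.
P is parallel to the surface, so N = m g cos θ = 719 N.
Along the incline: P + μ_s N = m g sin θ, so P = 607 − 0.38×719 = 334 N.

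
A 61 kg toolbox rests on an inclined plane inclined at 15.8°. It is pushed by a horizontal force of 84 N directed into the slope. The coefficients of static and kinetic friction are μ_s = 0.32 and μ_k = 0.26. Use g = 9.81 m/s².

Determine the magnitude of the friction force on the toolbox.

f ≈ 82.1 N (up the incline)

Resolve perpendicular to the incline: N = m g cos θ + P sin θ = 61×9.81×cos 15.8° + 84×sin 15.8° = 598.7 N.
Parallel to the incline: P cos θ − m g sin θ = 80.83 − 162.9 = -82.11 N; the friction needed to balance this is 82.11 N acting up the slope.
Maximum static friction: μ_s N = 0.32 × 598.7 = 191.6 N.
Since 82.11 N is within the 191.6 N limit, the toolbox stays put and friction is exactly 82.1 N.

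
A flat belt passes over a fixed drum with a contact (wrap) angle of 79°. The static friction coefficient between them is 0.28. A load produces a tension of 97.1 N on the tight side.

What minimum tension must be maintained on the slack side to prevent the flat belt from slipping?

T_min ≈ 66 N

Capstan equation at impending slip: T_tight/T_slack = e^{μβ}.
β = 79° = 1.379 rad; e^{μβ} = e^{0.28×1.379} = 1.471.
T_slack = T_tight / e^{μβ} = 97.1 / 1.471 = 66 N.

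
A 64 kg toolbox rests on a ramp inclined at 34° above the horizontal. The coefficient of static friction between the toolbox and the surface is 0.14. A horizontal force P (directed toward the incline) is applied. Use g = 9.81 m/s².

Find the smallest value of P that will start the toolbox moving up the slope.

P ≈ 565 N

At impending motion up the slope, friction acts down-slope at its limit: f = μ_s N.
Perpendicular to the incline: N = m g cos θ + P sin θ.
Along the incline: P cos θ = m g sin θ + μ_s N = m g sin θ + μ_s (m g cos θ + P sin θ).
Solving, P (cos θ − μ_s sin θ) = m g (sin θ + μ_s cos θ), so P = 64×9.81×(sin 34° + 0.14 cos 34°)/(cos 34° − 0.14 sin 34°) = 628×0.6753/0.7508 = 565 N.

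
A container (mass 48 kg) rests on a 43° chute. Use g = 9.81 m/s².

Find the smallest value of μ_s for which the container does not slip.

μ_s,min ≈ 0.933

At the slip threshold m g sin θ = μ_s m g cos θ, so μ_s,min = tan θ.
μ_s,min = tan 43° = 0.933.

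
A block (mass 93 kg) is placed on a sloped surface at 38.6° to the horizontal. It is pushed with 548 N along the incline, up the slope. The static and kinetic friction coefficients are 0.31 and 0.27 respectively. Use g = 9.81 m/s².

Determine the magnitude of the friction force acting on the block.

f ≈ 21.2 N (up the incline)

Normal force: N = m g cos θ = 93 × 9.81 × cos 38.6° = 713 N.
The friction needed for equilibrium is m g sin θ − P = 569.2 − 548 = 21.18 N, measured positive up-slope.
The static-friction ceiling is μ_s N = 0.31 × 713 = 221 N.
Since |21.18| ≤ 221 N, no slip — friction simply equals what equilibrium demands.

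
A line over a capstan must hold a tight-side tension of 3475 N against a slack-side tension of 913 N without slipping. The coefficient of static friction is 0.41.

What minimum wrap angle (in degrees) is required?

β_min ≈ 187°

T₂/T₁ = e^{μβ} → β = ln(T₂/T₁)/μ.
β = ln(3475/913)/0.41 = 1.337/0.41 = 3.26 rad.
In degrees: β = 3.26 × 180/π = 187°.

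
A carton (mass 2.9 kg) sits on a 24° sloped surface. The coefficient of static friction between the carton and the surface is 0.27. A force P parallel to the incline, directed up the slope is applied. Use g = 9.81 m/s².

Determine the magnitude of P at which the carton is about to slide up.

At impending motion up the slope, friction acts down-slope at its limit: f = μ_s N.
P is parallel to the surface, so N = m g cos θ = 26 N.
Along the incline: P = m g sin θ + μ_s N = 11.6 + 0.27×26 = 18.6 N.

P ≈ 18.6 N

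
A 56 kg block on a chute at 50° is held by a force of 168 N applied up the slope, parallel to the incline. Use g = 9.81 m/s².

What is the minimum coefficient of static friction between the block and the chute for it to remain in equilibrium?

N = m g cos θ = 353.1 N.
Friction must make up the shortfall along the incline: f = m g sin θ − P = 420.8 − 168 = 252.8 N.
At the threshold f = μ_s N, so μ_s,min = 252.8/353.1 = 0.716.

μ_s,min ≈ 0.716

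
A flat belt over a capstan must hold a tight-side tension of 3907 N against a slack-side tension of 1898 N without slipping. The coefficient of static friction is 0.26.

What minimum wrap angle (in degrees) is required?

β_min ≈ 159°

T₂/T₁ = e^{μβ} → β = ln(T₂/T₁)/μ.
β = ln(3907/1898)/0.26 = 0.722/0.26 = 2.777 rad.
In degrees: β = 2.777 × 180/π = 159°.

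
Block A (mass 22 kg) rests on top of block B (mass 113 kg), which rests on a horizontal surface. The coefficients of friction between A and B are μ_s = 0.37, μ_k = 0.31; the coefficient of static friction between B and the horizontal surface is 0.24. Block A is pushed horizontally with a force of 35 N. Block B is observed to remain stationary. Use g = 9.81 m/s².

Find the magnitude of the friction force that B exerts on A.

f ≈ 35 N

The normal force B exerts on A is simply A's weight, N₁ = 215.8 N.
So the A–B interface can sustain at most μ_s N₁ = 79.85 N of static friction.
P = 35 N is within that limit, so A and B move together (both at rest); the A–B friction is simply f₁ = P = 35 N.
B experiences an equal 35 N forward from A (third law). B is in equilibrium, so the floor supplies f₂ = 35 N of static friction (limit μ_s(m_A+m_B)g = 317.8 N, not exceeded).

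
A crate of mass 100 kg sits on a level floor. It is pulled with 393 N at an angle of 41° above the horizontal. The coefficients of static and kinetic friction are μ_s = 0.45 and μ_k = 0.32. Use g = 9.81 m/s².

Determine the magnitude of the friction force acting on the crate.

N = m g − P sin α = 981 − 393×sin 41° = 723.2 N.
The horizontal driving force is P cos α = 296.6 N, so equilibrium needs friction f = 296.6 N.
The static-friction limit is μ_s N = 325.4 N.
296.6 ≤ 325.4 N → static; friction equals the required 297 N.

f ≈ 297 N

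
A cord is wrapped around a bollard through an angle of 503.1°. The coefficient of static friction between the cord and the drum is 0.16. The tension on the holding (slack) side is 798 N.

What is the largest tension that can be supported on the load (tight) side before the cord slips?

At impending slip the capstan equation gives T₂/T₁ = e^{μβ} with β in radians.
β = 503.1° × π/180 = 8.781 rad.
e^{μβ} = e^{0.16×8.781} = 4.075.
T₂ = T₁ · e^{μβ} = 798 × 4.075 = 3250 N.

T_max ≈ 3250 N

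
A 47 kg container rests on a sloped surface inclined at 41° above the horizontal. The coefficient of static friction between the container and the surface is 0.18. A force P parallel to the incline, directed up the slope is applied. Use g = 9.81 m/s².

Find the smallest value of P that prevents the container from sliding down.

The container tends to slide down (tan θ > μ_s), so at the point of impending slip friction acts up-slope at its limit: f = μ_s N.
P is parallel to the surface, so N = m g cos θ = 348 N.
Along the incline: P + μ_s N = m g sin θ, so P = 302 − 0.18×348 = 240 N.

P_min ≈ 240 N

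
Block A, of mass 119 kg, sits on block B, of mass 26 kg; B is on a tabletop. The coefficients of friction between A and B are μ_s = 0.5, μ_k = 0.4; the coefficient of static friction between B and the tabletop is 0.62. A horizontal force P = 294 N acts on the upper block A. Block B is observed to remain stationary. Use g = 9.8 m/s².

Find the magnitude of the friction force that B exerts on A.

f ≈ 294 N

Between the blocks, N₁ = m_A g = 1166 N.
So the A–B interface can sustain at most μ_s N₁ = 583.1 N of static friction.
P = 294 N is within that limit, so A and B move together (both at rest); the A–B friction is simply f₁ = P = 294 N.
By Newton's third law B feels 294 N forward from A. With B stationary, the floor's static friction on B balances it: f₂ = 294 N (well within μ_s(m_A+m_B)g = 881 N).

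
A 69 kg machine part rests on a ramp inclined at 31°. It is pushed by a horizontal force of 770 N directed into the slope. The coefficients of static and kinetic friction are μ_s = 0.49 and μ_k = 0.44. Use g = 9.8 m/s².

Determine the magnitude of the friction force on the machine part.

The horizontal push has a component P sin θ into the surface, so N = m g cos θ + P sin θ = 579.6 + 396.6 = 976.2 N.
Along the incline, the net driving force (taking up-slope positive) is P cos θ − m g sin θ = 660 − 348.3 = 311.8 N, so equilibrium requires friction f = -311.8 N (down-slope).
Maximum static friction: μ_s N = 0.49 × 976.2 = 478.3 N.
Since 311.8 N is within the 478.3 N limit, the machine part stays put and friction is exactly 312 N.

f ≈ 312 N (down the incline)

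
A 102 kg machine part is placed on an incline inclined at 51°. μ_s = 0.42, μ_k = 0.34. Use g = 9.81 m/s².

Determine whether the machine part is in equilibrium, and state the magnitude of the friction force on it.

N = m g cos θ = 630 N.
Down-slope weight component: m g sin θ = 778 N.
μ_s N = 264 N.
778 > 264 N, so it slides; kinetic friction f = μ_k N = 0.34×630 = 214 N.

f ≈ 214 N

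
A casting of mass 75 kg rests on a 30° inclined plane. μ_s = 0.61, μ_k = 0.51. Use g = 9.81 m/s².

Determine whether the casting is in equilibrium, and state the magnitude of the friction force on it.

N = m g cos θ = 637 N.
Down-slope weight component: m g sin θ = 368 N.
μ_s N = 389 N.
368 ≤ 389 N, so it stays put; friction = 368 N.

f ≈ 368 N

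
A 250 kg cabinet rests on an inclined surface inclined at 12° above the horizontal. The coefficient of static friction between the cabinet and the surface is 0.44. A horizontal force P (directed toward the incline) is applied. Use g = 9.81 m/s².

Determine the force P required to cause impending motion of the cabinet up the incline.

At impending motion up the slope, friction acts down-slope at its limit: f = μ_s N.
Perpendicular to the incline: N = m g cos θ + P sin θ.
Along the incline: P cos θ = m g sin θ + μ_s N = m g sin θ + μ_s (m g cos θ + P sin θ).
Solving, P (cos θ − μ_s sin θ) = m g (sin θ + μ_s cos θ), so P = 250×9.81×(sin 12° + 0.44 cos 12°)/(cos 12° − 0.44 sin 12°) = 2450×0.6383/0.8867 = 1770 N.

P ≈ 1770 N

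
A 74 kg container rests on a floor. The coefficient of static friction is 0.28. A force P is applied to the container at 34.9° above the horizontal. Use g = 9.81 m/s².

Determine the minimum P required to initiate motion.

P ≈ 207 N

N = m g − P sin α (the pull lifts the container).
At impending slip, P cos α = μ_s N = μ_s (m g − P sin α).
Solving: P (cos α + μ_s sin α) = μ_s m g → P = 0.28×726/(cos 34.9° + 0.28 sin 34.9°) = 203/0.9804 = 207 N.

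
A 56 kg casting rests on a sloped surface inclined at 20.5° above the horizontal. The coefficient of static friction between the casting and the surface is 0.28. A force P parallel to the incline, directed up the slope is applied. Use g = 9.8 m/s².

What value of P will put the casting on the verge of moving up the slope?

P ≈ 336 N

At impending motion up the slope, friction acts down-slope at its limit: f = μ_s N.
P is parallel to the surface, so N = m g cos θ = 514 N.
Along the incline: P = m g sin θ + μ_s N = 192 + 0.28×514 = 336 N.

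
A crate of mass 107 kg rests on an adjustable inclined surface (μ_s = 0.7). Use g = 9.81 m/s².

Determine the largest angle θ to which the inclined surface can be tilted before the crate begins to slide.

θ_max ≈ 35°

At the slip threshold, m g sin θ = μ_s · m g cos θ, so tan θ = μ_s.
θ_max = arctan(0.7) = 35°.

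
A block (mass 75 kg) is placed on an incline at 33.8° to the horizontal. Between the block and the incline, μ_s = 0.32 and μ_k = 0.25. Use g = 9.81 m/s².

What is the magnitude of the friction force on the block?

f ≈ 153 N (up the incline)

Normal force: N = m g cos θ = 75 × 9.81 × cos 33.8° = 611.4 N.
Along the slope the weight component is m g sin θ = 409.3 N; friction must supply exactly this, acting up-slope.
The static-friction ceiling is μ_s N = 0.32 × 611.4 = 195.6 N.
Since |409.3| > 195.6 N, static friction cannot hold it; the block slides down the incline and kinetic friction applies: f = μ_k N = 0.25 × 611.4 = 153 N.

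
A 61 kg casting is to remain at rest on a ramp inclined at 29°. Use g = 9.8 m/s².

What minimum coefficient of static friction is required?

At the slip threshold m g sin θ = μ_s m g cos θ, so μ_s,min = tan θ.
μ_s,min = tan 29° = 0.554.

μ_s,min ≈ 0.554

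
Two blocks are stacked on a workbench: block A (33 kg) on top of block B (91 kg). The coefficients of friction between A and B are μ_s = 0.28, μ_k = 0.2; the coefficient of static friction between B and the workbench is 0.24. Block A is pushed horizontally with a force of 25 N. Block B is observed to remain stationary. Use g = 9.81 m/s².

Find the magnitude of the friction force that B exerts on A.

f ≈ 25 N

Normal force at the A–B interface: N₁ = m_A g = 323.7 N.
Maximum static friction on A from B: μ_s N₁ = 0.28×323.7 = 90.64 N.
P = 25 N is within that limit, so A and B move together (both at rest); the A–B friction is simply f₁ = P = 25 N.
B experiences an equal 25 N forward from A (third law). B is in equilibrium, so the floor supplies f₂ = 25 N of static friction (limit μ_s(m_A+m_B)g = 291.9 N, not exceeded).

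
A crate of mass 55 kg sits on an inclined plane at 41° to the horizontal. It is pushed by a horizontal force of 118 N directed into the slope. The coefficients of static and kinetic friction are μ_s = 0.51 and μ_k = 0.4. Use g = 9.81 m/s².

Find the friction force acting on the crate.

f ≈ 194 N (up the incline)

The horizontal push has a component P sin θ into the surface, so N = m g cos θ + P sin θ = 407.2 + 77.41 = 484.6 N.
Parallel to the incline: P cos θ − m g sin θ = 89.06 − 354 = -264.9 N; the friction needed to balance this is 264.9 N acting up the slope.
The limit of static friction is μ_s N = 247.2 N.
|f_req| = 264.9 > 247.2 N → the crate slides down the incline; f = μ_k N = 0.4 × 484.6 = 194 N.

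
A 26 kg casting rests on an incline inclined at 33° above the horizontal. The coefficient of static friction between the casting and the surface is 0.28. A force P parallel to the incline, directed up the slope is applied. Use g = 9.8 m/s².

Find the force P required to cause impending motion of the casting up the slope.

At impending motion up the slope, friction acts down-slope at its limit: f = μ_s N.
P is parallel to the surface, so N = m g cos θ = 214 N.
Along the incline: P = m g sin θ + μ_s N = 139 + 0.28×214 = 199 N.

P ≈ 199 N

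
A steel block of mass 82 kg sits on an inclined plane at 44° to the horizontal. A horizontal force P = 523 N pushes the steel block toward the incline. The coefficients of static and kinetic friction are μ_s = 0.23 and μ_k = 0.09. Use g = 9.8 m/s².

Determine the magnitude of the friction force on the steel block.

f ≈ 182 N (up the incline)

Resolve perpendicular to the incline: N = m g cos θ + P sin θ = 82×9.8×cos 44° + 523×sin 44° = 941.4 N.
Along the incline, the net driving force (taking up-slope positive) is P cos θ − m g sin θ = 376.2 − 558.2 = -182 N, so equilibrium requires friction f = 182 N (up-slope).
Maximum static friction: μ_s N = 0.23 × 941.4 = 216.5 N.
Since 182 N is within the 216.5 N limit, the steel block stays put and friction is exactly 182 N.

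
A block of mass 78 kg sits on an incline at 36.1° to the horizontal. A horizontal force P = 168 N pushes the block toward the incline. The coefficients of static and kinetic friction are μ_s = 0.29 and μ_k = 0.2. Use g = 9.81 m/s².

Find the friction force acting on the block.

Resolve perpendicular to the incline: N = m g cos θ + P sin θ = 78×9.81×cos 36.1° + 168×sin 36.1° = 717.2 N.
Along the incline, the net driving force (taking up-slope positive) is P cos θ − m g sin θ = 135.7 − 450.8 = -315.1 N, so equilibrium requires friction f = 315.1 N (up-slope).
Maximum static friction: μ_s N = 0.29 × 717.2 = 208 N.
|f_req| = 315.1 > 208 N → the block slides down the incline; f = μ_k N = 0.2 × 717.2 = 143 N.

f ≈ 143 N (up the incline)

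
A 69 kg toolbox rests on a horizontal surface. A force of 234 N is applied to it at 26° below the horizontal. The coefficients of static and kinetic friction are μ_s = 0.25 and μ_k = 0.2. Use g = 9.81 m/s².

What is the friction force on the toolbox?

Vertical equilibrium gives N = m g + P sin α = 779.5 N.
For equilibrium, f = P cos α = 234×cos 26° = 210.3 N.
The static-friction limit is μ_s N = 194.9 N.
210.3 > 194.9 N → the toolbox slides; f = μ_k N = 0.2×779.5 = 156 N.

f ≈ 156 N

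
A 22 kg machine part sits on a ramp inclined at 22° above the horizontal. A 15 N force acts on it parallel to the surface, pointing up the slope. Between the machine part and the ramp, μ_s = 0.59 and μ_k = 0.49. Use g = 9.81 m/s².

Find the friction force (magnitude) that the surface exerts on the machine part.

f ≈ 65.8 N (up the incline)

Perpendicular to the surface, N = m g cos θ = 22·9.81·cos 22° = 200.1 N.
Parallel to the incline, ΣF = 0 gives f = m g sin θ − P = 80.85 − 15 = 65.85 N (up-slope positive).
The static-friction ceiling is μ_s N = 0.59 × 200.1 = 118.1 N.
Since |65.85| ≤ 118.1 N, static friction is sufficient; f equals the required value, not μ_s N.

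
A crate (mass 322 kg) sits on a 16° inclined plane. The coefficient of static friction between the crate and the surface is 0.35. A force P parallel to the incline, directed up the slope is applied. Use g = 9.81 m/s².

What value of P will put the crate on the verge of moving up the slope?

P ≈ 1930 N

At impending motion up the slope, friction acts down-slope at its limit: f = μ_s N.
P is parallel to the surface, so N = m g cos θ = 3040 N.
Along the incline: P = m g sin θ + μ_s N = 871 + 0.35×3040 = 1930 N.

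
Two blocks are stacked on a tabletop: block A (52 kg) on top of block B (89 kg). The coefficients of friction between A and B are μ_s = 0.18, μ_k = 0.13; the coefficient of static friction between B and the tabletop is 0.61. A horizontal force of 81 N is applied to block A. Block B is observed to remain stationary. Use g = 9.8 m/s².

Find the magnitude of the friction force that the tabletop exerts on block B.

f ≈ 81 N

Normal force at the A–B interface: N₁ = m_A g = 509.6 N.
So the A–B interface can sustain at most μ_s N₁ = 91.73 N of static friction.
Since P = 81 N ≤ 91.73 N, A does not slip on B; friction on A equals P = 81 N.
By Newton's third law B feels 81 N forward from A. With B stationary, the floor's static friction on B balances it: f₂ = 81 N (well within μ_s(m_A+m_B)g = 842.9 N).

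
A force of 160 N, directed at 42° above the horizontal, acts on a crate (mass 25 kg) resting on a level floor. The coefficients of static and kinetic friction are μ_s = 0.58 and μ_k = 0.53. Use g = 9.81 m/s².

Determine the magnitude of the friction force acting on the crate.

N = m g − P sin α = 245.2 − 160×sin 42° = 138.2 N.
Horizontally, friction must balance P cos α = 118.9 N.
μ_s N = 0.58 × 138.2 = 80.15 N.
118.9 > 80.15 N → the crate slides; f = μ_k N = 0.53×138.2 = 73.2 N.

f ≈ 73.2 N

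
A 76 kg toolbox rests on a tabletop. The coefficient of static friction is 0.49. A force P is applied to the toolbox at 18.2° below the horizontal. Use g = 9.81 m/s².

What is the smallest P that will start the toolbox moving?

P ≈ 458 N

N = m g + P sin α (the push presses the toolbox into the tabletop).
At impending slip, P cos α = μ_s N = μ_s (m g + P sin α).
Solving: P (cos α − μ_s sin α) = μ_s m g → P = 0.49×746/(cos 18.2° − 0.49 sin 18.2°) = 365/0.7969 = 458 N.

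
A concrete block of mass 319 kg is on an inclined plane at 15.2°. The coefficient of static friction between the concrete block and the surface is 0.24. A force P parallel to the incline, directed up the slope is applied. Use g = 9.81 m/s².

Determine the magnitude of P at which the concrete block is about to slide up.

P ≈ 1550 N

At impending motion up the slope, friction acts down-slope at its limit: f = μ_s N.
P is parallel to the surface, so N = m g cos θ = 3020 N.
Along the incline: P = m g sin θ + μ_s N = 820 + 0.24×3020 = 1550 N.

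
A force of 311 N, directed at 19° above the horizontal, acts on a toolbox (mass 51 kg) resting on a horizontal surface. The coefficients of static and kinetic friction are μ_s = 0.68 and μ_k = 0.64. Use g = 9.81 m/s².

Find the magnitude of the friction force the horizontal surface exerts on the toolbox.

f ≈ 255 N

The vertical component of P reduces the normal force: N = m g − P sin α = 500.3 − 101.3 = 399.1 N.
Horizontally, friction must balance P cos α = 294.1 N.
The static-friction limit is μ_s N = 271.4 N.
294.1 > 271.4 N → the toolbox slides; f = μ_k N = 0.64×399.1 = 255 N.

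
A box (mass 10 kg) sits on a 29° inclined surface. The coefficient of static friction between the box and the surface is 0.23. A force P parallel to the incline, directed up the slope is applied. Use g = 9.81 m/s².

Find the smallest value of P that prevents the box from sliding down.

P_min ≈ 27.8 N

The box tends to slide down (tan θ > μ_s), so at the point of impending slip friction acts up-slope at its limit: f = μ_s N.
P is parallel to the surface, so N = m g cos θ = 85.8 N.
Along the incline: P + μ_s N = m g sin θ, so P = 47.6 − 0.23×85.8 = 27.8 N.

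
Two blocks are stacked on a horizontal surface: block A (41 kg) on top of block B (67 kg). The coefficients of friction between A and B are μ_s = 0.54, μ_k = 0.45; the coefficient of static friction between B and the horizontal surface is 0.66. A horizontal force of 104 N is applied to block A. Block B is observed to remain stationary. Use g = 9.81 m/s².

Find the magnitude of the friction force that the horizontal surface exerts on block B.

Between the blocks, N₁ = m_A g = 402.2 N.
So the A–B interface can sustain at most μ_s N₁ = 217.2 N of static friction.
P = 104 N is within that limit, so A and B move together (both at rest); the A–B friction is simply f₁ = P = 104 N.
B experiences an equal 104 N forward from A (third law). B is in equilibrium, so the floor supplies f₂ = 104 N of static friction (limit μ_s(m_A+m_B)g = 699.3 N, not exceeded).

f ≈ 104 N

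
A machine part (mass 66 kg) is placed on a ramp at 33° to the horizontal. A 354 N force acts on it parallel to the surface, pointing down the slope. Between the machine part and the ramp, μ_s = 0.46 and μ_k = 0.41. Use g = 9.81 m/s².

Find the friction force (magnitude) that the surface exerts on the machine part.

f ≈ 223 N (up the incline)

The normal reaction is N = m g cos θ = 543 N.
The friction needed for equilibrium is m g sin θ + P = 352.6 + 354 = 706.6 N, measured positive up-slope.
The static-friction ceiling is μ_s N = 0.46 × 543 = 249.8 N.
Since |706.6| > 249.8 N, static friction cannot hold it; the machine part slides down the incline and kinetic friction applies: f = μ_k N = 0.41 × 543 = 223 N.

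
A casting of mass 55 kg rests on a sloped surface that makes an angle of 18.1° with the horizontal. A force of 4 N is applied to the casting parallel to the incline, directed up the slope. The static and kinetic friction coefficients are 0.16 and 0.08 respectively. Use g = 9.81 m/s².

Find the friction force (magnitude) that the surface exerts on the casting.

f ≈ 41 N (up the incline)

Normal force: N = m g cos θ = 55 × 9.81 × cos 18.1° = 512.9 N.
The friction needed for equilibrium is m g sin θ − P = 167.6 − 4 = 163.6 N, measured positive up-slope.
The static-friction ceiling is μ_s N = 0.16 × 512.9 = 82.06 N.
|163.6| exceeds 82.06 N, so the casting slips down-slope; friction is kinetic, f = μ_k N = 0.08×512.9 = 41 N.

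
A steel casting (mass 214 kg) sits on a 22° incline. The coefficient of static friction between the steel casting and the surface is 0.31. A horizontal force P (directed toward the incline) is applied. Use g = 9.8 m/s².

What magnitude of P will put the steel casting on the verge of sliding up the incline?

P ≈ 1710 N

At impending motion up the slope, friction acts down-slope at its limit: f = μ_s N.
Perpendicular to the incline: N = m g cos θ + P sin θ.
Along the incline: P cos θ = m g sin θ + μ_s N = m g sin θ + μ_s (m g cos θ + P sin θ).
Solving, P (cos θ − μ_s sin θ) = m g (sin θ + μ_s cos θ), so P = 214×9.8×(sin 22° + 0.31 cos 22°)/(cos 22° − 0.31 sin 22°) = 2100×0.662/0.8111 = 1710 N.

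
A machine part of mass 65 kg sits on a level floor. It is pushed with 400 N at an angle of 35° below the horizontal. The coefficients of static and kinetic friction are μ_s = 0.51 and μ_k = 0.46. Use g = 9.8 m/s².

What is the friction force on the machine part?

Vertical equilibrium gives N = m g + P sin α = 866.4 N.
Horizontally, friction must balance P cos α = 327.7 N.
The static-friction limit is μ_s N = 441.9 N.
327.7 ≤ 441.9 N → static; friction equals the required 328 N.

f ≈ 328 N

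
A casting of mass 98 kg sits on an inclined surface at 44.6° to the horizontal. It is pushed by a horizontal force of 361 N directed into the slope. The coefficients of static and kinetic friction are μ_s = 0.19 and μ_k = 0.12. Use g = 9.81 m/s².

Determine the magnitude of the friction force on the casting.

Resolve perpendicular to the incline: N = m g cos θ + P sin θ = 98×9.81×cos 44.6° + 361×sin 44.6° = 938 N.
Parallel to the incline: P cos θ − m g sin θ = 257 − 675 = -418 N; the friction needed to balance this is 418 N acting up the slope.
The limit of static friction is μ_s N = 178.2 N.
The required 418 N exceeds the static limit, so the casting slides down-slope and f = μ_k N = 0.12×938 = 113 N.

f ≈ 113 N (up the incline)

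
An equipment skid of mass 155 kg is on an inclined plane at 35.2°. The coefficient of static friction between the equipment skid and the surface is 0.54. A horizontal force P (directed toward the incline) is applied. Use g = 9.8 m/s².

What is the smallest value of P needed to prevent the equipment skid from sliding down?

P_min ≈ 182 N

The equipment skid tends to slide down (tan θ > μ_s), so at the point of impending slip friction acts up-slope at its limit: f = μ_s N.
Perpendicular to the incline: N = m g cos θ + P sin θ.
Along the incline: P cos θ + μ_s N = m g sin θ, i.e. P cos θ + μ_s (m g cos θ + P sin θ) = m g sin θ.
Solving, P (cos θ + μ_s sin θ) = m g (sin θ − μ_s cos θ), so P = 1520×0.1352/1.128 = 182 N.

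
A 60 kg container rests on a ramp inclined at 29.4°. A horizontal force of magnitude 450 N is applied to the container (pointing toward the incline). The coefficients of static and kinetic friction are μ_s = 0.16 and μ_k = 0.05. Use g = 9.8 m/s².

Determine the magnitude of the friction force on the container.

f ≈ 103 N (down the incline)

Normal direction: N = m g cos θ + P sin θ = 733.2 N.
Parallel to the incline: P cos θ − m g sin θ = 392 − 288.7 = 103.4 N; the friction needed to balance this is 103.4 N acting down the slope.
Maximum static friction: μ_s N = 0.16 × 733.2 = 117.3 N.
|f_req| = 103.4 ≤ 117.3 N → the container is in equilibrium; friction equals the required value.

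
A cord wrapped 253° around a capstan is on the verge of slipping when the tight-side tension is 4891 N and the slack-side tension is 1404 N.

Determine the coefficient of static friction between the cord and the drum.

μ ≈ 0.283

T₂/T₁ = e^{μβ} → μ = ln(T₂/T₁)/β.
β = 253° = 4.416 rad.
μ = ln(4891/1404)/4.416 = ln(3.484)/4.416 = 0.283.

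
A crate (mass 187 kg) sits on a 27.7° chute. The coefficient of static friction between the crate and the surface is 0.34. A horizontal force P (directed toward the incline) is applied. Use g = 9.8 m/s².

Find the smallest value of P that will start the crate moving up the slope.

P ≈ 1930 N

At impending motion up the slope, friction acts down-slope at its limit: f = μ_s N.
Perpendicular to the incline: N = m g cos θ + P sin θ.
Along the incline: P cos θ = m g sin θ + μ_s N = m g sin θ + μ_s (m g cos θ + P sin θ).
Solving, P (cos θ − μ_s sin θ) = m g (sin θ + μ_s cos θ), so P = 187×9.8×(sin 27.7° + 0.34 cos 27.7°)/(cos 27.7° − 0.34 sin 27.7°) = 1830×0.7659/0.7273 = 1930 N.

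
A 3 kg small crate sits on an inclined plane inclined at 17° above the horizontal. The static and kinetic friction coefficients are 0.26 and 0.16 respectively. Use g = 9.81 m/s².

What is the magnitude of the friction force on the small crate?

The normal reaction is N = m g cos θ = 28.14 N.
For equilibrium along the incline, friction must balance the weight component: f = m g sin θ = 8.604 N up the slope.
Maximum static friction available: μ_s N = 0.26 × 28.14 = 7.317 N.
Since |8.604| > 7.317 N, static friction cannot hold it; the small crate slides down the incline and kinetic friction applies: f = μ_k N = 0.16 × 28.14 = 4.5 N.

f ≈ 4.5 N (up the incline)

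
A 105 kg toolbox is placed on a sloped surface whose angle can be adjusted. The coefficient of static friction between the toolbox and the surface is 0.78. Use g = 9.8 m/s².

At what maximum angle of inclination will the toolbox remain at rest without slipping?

θ_max ≈ 38°

At the slip threshold, m g sin θ = μ_s · m g cos θ, so tan θ = μ_s.
θ_max = arctan(0.78) = 38°.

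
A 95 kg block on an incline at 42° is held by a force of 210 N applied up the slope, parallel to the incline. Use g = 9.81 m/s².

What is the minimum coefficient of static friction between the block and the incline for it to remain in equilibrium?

μ_s,min ≈ 0.597

N = m g cos θ = 692.6 N.
Friction must make up the shortfall along the incline: f = m g sin θ − P = 623.6 − 210 = 413.6 N.
At the threshold f = μ_s N, so μ_s,min = 413.6/692.6 = 0.597.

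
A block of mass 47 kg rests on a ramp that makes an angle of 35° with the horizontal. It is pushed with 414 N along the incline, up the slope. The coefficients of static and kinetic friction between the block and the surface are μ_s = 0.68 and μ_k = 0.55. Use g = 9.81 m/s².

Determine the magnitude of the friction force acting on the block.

f ≈ 150 N (down the incline)

Normal force: N = m g cos θ = 47 × 9.81 × cos 35° = 377.7 N.
The friction needed for equilibrium is m g sin θ − P = 264.5 − 414 = -149.5 N, measured positive up-slope.
Maximum static friction available: μ_s N = 0.68 × 377.7 = 256.8 N.
Since |-149.5| ≤ 256.8 N, no slip — friction simply equals what equilibrium demands.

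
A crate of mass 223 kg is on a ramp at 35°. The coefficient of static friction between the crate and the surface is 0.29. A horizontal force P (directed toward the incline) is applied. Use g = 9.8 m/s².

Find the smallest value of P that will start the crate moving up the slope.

P ≈ 2720 N

At impending motion up the slope, friction acts down-slope at its limit: f = μ_s N.
Perpendicular to the incline: N = m g cos θ + P sin θ.
Along the incline: P cos θ = m g sin θ + μ_s N = m g sin θ + μ_s (m g cos θ + P sin θ).
Solving, P (cos θ − μ_s sin θ) = m g (sin θ + μ_s cos θ), so P = 223×9.8×(sin 35° + 0.29 cos 35°)/(cos 35° − 0.29 sin 35°) = 2190×0.8111/0.6528 = 2720 N.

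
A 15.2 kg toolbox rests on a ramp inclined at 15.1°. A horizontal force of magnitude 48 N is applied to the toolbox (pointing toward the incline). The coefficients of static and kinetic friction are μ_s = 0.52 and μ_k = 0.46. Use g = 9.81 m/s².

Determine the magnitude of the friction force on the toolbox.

f ≈ 7.5 N (down the incline)

The horizontal push has a component P sin θ into the surface, so N = m g cos θ + P sin θ = 144 + 12.5 = 156.5 N.
Parallel to the incline: P cos θ − m g sin θ = 46.34 − 38.84 = 7.498 N; the friction needed to balance this is 7.498 N acting down the slope.
Maximum static friction: μ_s N = 0.52 × 156.5 = 81.36 N.
Since 7.498 N is within the 81.36 N limit, the toolbox stays put and friction is exactly 7.5 N.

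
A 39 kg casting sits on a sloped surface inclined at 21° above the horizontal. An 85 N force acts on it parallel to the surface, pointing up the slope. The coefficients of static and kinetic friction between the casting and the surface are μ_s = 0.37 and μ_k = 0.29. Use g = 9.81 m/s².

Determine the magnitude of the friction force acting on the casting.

Normal force: N = m g cos θ = 39 × 9.81 × cos 21° = 357.2 N.
For equilibrium along the incline the friction force must supply f = m g sin θ − P = 137.1 − 85 = 52.11 N (positive meaning up-slope).
Maximum static friction available: μ_s N = 0.37 × 357.2 = 132.2 N.
Since |52.11| ≤ 132.2 N, static friction is sufficient; f equals the required value, not μ_s N.

f ≈ 52.1 N (up the incline)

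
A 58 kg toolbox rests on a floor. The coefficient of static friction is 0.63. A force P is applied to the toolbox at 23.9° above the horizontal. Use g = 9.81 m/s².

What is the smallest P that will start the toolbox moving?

N = m g − P sin α (the pull lifts the toolbox).
At impending slip, P cos α = μ_s N = μ_s (m g − P sin α).
Solving: P (cos α + μ_s sin α) = μ_s m g → P = 0.63×569/(cos 23.9° + 0.63 sin 23.9°) = 358/1.169 = 307 N.

P ≈ 307 N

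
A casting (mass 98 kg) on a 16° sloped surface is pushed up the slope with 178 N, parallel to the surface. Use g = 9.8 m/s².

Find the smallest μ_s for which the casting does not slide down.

N = m g cos θ = 923.2 N.
Friction must make up the shortfall along the incline: f = m g sin θ − P = 264.7 − 178 = 86.72 N.
At the threshold f = μ_s N, so μ_s,min = 86.72/923.2 = 0.0939.

μ_s,min ≈ 0.0939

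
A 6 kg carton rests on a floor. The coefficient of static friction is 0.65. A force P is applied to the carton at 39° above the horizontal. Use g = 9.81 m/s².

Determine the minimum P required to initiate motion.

P ≈ 32.3 N

N = m g − P sin α (the pull lifts the carton).
At impending slip, P cos α = μ_s N = μ_s (m g − P sin α).
Solving: P (cos α + μ_s sin α) = μ_s m g → P = 0.65×58.9/(cos 39° + 0.65 sin 39°) = 38.3/1.186 = 32.3 N.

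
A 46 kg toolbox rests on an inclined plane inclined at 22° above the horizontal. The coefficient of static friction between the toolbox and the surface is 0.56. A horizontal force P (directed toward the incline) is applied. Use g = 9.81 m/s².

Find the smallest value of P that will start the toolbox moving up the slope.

P ≈ 562 N

At impending motion up the slope, friction acts down-slope at its limit: f = μ_s N.
Perpendicular to the incline: N = m g cos θ + P sin θ.
Along the incline: P cos θ = m g sin θ + μ_s N = m g sin θ + μ_s (m g cos θ + P sin θ).
Solving, P (cos θ − μ_s sin θ) = m g (sin θ + μ_s cos θ), so P = 46×9.81×(sin 22° + 0.56 cos 22°)/(cos 22° − 0.56 sin 22°) = 451×0.8938/0.7174 = 562 N.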